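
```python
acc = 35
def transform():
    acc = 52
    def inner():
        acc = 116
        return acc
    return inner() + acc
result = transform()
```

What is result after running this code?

Step 1: transform() has local acc = 52. inner() has local acc = 116.
Step 2: inner() returns its local acc = 116.
Step 3: transform() returns 116 + its own acc (52) = 168

The answer is 168.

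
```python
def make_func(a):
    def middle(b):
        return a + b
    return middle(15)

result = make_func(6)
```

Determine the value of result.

Step 1: make_func(6) passes a = 6.
Step 2: middle(15) has b = 15, reads a = 6 from enclosing.
Step 3: result = 6 + 15 = 21

The answer is 21.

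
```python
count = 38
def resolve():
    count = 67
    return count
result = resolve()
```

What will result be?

Step 1: Global count = 38.
Step 2: resolve() creates local count = 67, shadowing the global.
Step 3: Returns local count = 67. result = 67

The answer is 67.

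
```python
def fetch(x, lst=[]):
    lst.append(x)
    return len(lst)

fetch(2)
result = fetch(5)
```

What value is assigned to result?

Step 1: Mutable default list persists between calls.
Step 2: First call: lst = [2], len = 1. Second call: lst = [2, 5], len = 2.
Step 3: result = 2

The answer is 2.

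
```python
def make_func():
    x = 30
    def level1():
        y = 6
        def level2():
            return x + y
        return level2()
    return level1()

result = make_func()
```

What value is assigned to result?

Step 1: x = 30 in make_func. y = 6 in level1.
Step 2: level2() reads x = 30 and y = 6 from enclosing scopes.
Step 3: result = 30 + 6 = 36

The answer is 36.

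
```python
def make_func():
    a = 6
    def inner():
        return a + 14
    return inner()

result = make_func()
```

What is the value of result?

Step 1: make_func() defines a = 6.
Step 2: inner() reads a = 6 from enclosing scope, returns 6 + 14 = 20.
Step 3: result = 20

The answer is 20.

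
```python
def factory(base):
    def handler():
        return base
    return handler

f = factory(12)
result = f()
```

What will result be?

Step 1: factory(12) creates closure capturing base = 12.
Step 2: f() returns the captured base = 12.
Step 3: result = 12

The answer is 12.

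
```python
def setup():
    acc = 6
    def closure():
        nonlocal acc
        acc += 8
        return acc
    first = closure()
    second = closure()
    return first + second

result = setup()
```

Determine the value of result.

Step 1: acc starts at 6.
Step 2: First call: acc = 6 + 8 = 14, returns 14.
Step 3: Second call: acc = 14 + 8 = 22, returns 22.
Step 4: result = 14 + 22 = 36

The answer is 36.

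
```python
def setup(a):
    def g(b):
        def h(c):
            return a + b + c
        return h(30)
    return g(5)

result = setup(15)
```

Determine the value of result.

Step 1: a = 15, b = 5, c = 30 across three nested scopes.
Step 2: h() accesses all three via LEGB rule.
Step 3: result = 15 + 5 + 30 = 50

The answer is 50.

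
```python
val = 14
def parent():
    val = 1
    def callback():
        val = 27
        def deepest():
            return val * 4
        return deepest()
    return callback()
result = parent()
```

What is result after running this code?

Step 1: deepest() looks up val through LEGB: not local, finds val = 27 in enclosing callback().
Step 2: Returns 27 * 4 = 108.
Step 3: result = 108

The answer is 108.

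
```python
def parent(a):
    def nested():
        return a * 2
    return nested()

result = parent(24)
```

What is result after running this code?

Step 1: parent(24) binds parameter a = 24.
Step 2: nested() accesses a = 24 from enclosing scope.
Step 3: result = 24 * 2 = 48

The answer is 48.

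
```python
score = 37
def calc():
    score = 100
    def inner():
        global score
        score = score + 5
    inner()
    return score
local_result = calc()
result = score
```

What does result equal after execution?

Step 1: Global score = 37. calc() creates local score = 100.
Step 2: inner() declares global score and adds 5: global score = 37 + 5 = 42.
Step 3: calc() returns its local score = 100 (unaffected by inner).
Step 4: result = global score = 42

The answer is 42.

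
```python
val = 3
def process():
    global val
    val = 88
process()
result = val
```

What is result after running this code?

Step 1: val = 3 globally.
Step 2: process() declares global val and sets it to 88.
Step 3: After process(), global val = 88. result = 88

The answer is 88.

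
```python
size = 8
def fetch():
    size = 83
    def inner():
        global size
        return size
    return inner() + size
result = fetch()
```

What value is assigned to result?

Step 1: Global size = 8. fetch() shadows with local size = 83.
Step 2: inner() uses global keyword, so inner() returns global size = 8.
Step 3: fetch() returns 8 + 83 = 91

The answer is 91.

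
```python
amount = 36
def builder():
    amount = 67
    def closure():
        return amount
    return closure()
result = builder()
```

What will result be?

Step 1: amount = 36 globally, but builder() defines amount = 67 locally.
Step 2: closure() looks up amount. Not in local scope, so checks enclosing scope (builder) and finds amount = 67.
Step 3: result = 67

The answer is 67.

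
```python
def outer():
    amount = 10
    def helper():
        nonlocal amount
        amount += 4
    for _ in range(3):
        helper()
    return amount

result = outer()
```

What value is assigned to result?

Step 1: amount = 10.
Step 2: helper() is called 3 times in a loop, each adding 4 via nonlocal.
Step 3: amount = 10 + 4 * 3 = 22

The answer is 22.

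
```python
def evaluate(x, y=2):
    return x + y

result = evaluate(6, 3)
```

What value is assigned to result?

Step 1: evaluate(6, 3) overrides default y with 3.
Step 2: Returns 6 + 3 = 9.
Step 3: result = 9

The answer is 9.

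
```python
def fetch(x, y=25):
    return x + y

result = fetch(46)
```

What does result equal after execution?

Step 1: fetch(46) uses default y = 25.
Step 2: Returns 46 + 25 = 71.
Step 3: result = 71

The answer is 71.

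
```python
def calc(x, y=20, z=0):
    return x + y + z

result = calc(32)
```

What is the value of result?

Step 1: calc(32) uses defaults y = 20, z = 0.
Step 2: Returns 32 + 20 + 0 = 52.
Step 3: result = 52

The answer is 52.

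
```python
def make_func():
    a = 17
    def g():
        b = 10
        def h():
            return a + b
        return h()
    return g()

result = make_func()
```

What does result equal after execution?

Step 1: make_func() defines a = 17. g() defines b = 10.
Step 2: h() accesses both from enclosing scopes: a = 17, b = 10.
Step 3: result = 17 + 10 = 27

The answer is 27.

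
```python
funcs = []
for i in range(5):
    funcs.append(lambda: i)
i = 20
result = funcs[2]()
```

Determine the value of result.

Step 1: Lambdas capture the variable i by reference, not by value.
Step 2: After the loop, i is reassigned to 20.
Step 3: funcs[2]() looks up the current i = 20. result = 20

The answer is 20.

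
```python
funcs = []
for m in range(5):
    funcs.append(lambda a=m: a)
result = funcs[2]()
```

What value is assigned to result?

Step 1: Default argument a=m captures m's value at each iteration.
Step 2: funcs[2] captured a = 2 when m was 2.
Step 3: result = 2

The answer is 2.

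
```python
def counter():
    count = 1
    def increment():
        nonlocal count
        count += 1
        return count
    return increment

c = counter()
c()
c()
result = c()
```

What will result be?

Step 1: counter() creates closure with count = 1.
Step 2: Each c() call increments count via nonlocal. After 3 calls: 1 + 3 = 4.
Step 3: result = 4

The answer is 4.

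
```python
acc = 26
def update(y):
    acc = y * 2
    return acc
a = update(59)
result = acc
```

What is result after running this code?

Step 1: Global acc = 26.
Step 2: update(59) creates local acc = 59 * 2 = 118.
Step 3: Global acc unchanged because no global keyword. result = 26

The answer is 26.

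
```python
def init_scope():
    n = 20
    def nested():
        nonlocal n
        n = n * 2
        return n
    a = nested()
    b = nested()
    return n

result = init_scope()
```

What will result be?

Step 1: n starts at 20.
Step 2: First nested(): n = 20 * 2 = 40.
Step 3: Second nested(): n = 40 * 2 = 80.
Step 4: result = 80

The answer is 80.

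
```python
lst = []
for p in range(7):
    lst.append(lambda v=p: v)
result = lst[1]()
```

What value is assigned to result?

Step 1: Default argument v=p captures p's value at each iteration.
Step 2: lst[1] captured v = 1 when p was 1.
Step 3: result = 1

The answer is 1.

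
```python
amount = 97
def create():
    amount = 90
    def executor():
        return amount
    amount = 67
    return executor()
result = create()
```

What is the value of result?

Step 1: create() sets amount = 90, then later amount = 67.
Step 2: executor() is called after amount is reassigned to 67. Closures capture variables by reference, not by value.
Step 3: result = 67

The answer is 67.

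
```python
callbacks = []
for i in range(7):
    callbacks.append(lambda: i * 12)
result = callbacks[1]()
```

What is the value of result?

Step 1: All lambdas reference the same variable i (late binding).
Step 2: After the loop, i = 6. Every lambda returns i * 12.
Step 3: callbacks[1]() = 6 * 12 = 72

The answer is 72.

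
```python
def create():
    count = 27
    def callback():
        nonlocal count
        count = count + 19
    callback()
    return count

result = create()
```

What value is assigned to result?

Step 1: create() sets count = 27.
Step 2: callback() uses nonlocal to modify count in create's scope: count = 27 + 19 = 46.
Step 3: create() returns the modified count = 46

The answer is 46.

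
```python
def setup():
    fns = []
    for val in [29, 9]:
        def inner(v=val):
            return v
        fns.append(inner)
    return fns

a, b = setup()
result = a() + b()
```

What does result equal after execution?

Step 1: Default argument v=val captures val at each iteration.
Step 2: a() returns 29 (captured at first iteration), b() returns 9 (captured at second).
Step 3: result = 29 + 9 = 38

The answer is 38.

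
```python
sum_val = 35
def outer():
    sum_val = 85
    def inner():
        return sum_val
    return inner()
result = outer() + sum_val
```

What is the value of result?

Step 1: Global sum_val = 35. outer() shadows with sum_val = 85.
Step 2: inner() returns enclosing sum_val = 85. outer() = 85.
Step 3: result = 85 + global sum_val (35) = 120

The answer is 120.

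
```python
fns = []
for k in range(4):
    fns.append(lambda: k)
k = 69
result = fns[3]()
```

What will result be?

Step 1: Lambdas capture the variable k by reference, not by value.
Step 2: After the loop, k is reassigned to 69.
Step 3: fns[3]() looks up the current k = 69. result = 69

The answer is 69.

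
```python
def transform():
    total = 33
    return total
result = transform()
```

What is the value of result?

Step 1: transform() defines total = 33 in its local scope.
Step 2: return total finds the local variable total = 33.
Step 3: result = 33

The answer is 33.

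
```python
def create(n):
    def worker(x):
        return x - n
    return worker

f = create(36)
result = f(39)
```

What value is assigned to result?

Step 1: create(36) creates a closure capturing n = 36.
Step 2: f(39) computes 39 - 36 = 3.
Step 3: result = 3

The answer is 3.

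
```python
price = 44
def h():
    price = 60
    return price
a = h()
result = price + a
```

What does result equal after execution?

Step 1: Global price = 44. h() returns local price = 60.
Step 2: a = 60. Global price still = 44.
Step 3: result = 44 + 60 = 104

The answer is 104.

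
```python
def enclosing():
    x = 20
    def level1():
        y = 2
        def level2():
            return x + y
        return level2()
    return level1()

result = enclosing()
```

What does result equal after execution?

Step 1: x = 20 in enclosing. y = 2 in level1.
Step 2: level2() reads x = 20 and y = 2 from enclosing scopes.
Step 3: result = 20 + 2 = 22

The answer is 22.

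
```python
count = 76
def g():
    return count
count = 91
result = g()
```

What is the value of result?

Step 1: count is first set to 76, then reassigned to 91.
Step 2: g() is called after the reassignment, so it looks up the current global count = 91.
Step 3: result = 91

The answer is 91.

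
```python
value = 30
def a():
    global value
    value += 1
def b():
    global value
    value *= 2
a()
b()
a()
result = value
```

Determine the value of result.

Step 1: value = 30.
Step 2: a(): value = 30 + 1 = 31.
Step 3: b(): value = 31 * 2 = 62.
Step 4: a(): value = 62 + 1 = 63

The answer is 63.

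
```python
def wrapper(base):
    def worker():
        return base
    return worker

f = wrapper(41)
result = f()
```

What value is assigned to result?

Step 1: wrapper(41) creates closure capturing base = 41.
Step 2: f() returns the captured base = 41.
Step 3: result = 41

The answer is 41.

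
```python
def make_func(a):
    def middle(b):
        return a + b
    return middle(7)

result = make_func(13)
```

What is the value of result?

Step 1: make_func(13) passes a = 13.
Step 2: middle(7) has b = 7, reads a = 13 from enclosing.
Step 3: result = 13 + 7 = 20

The answer is 20.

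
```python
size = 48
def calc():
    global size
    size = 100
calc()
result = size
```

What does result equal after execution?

Step 1: size = 48 globally.
Step 2: calc() declares global size and sets it to 100.
Step 3: After calc(), global size = 100. result = 100

The answer is 100.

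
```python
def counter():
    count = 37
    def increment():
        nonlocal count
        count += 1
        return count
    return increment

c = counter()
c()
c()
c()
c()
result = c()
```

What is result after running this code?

Step 1: counter() creates closure with count = 37.
Step 2: Each c() call increments count via nonlocal. After 5 calls: 37 + 5 = 42.
Step 3: result = 42

The answer is 42.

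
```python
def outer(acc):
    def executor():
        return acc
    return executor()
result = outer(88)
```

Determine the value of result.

Step 1: outer(88) binds parameter acc = 88.
Step 2: executor() looks up acc in enclosing scope and finds the parameter acc = 88.
Step 3: result = 88

The answer is 88.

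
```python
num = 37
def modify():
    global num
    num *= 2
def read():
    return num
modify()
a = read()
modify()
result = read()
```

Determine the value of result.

Step 1: num = 37.
Step 2: First modify(): num = 37 * 2 = 74.
Step 3: Second modify(): num = 74 * 2 = 148.
Step 4: read() returns 148

The answer is 148.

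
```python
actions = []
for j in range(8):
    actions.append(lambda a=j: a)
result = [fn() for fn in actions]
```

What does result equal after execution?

Step 1: Default arg a=j captures j at each iteration.
Step 2: Each lambda has its own default: 0, 1, ..., 7.
Step 3: result = [0, 1, 2, 3, 4, 5, 6, 7]

The answer is [0, 1, 2, 3, 4, 5, 6, 7].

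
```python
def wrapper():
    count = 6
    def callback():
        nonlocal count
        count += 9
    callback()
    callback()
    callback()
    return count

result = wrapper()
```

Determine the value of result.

Step 1: count starts at 6.
Step 2: callback() is called 3 times, each adding 9.
Step 3: count = 6 + 9 * 3 = 33

The answer is 33.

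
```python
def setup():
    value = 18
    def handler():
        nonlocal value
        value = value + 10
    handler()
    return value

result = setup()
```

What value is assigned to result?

Step 1: setup() sets value = 18.
Step 2: handler() uses nonlocal to modify value in setup's scope: value = 18 + 10 = 28.
Step 3: setup() returns the modified value = 28

The answer is 28.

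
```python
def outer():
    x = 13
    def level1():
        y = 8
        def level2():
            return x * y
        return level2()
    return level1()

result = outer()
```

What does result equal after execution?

Step 1: x = 13 in outer. y = 8 in level1.
Step 2: level2() reads x = 13 and y = 8 from enclosing scopes.
Step 3: result = 13 * 8 = 104

The answer is 104.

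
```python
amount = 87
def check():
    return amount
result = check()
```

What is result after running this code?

Step 1: amount = 87 is defined in the global scope.
Step 2: check() looks up amount. No local amount exists, so Python checks the global scope via LEGB rule and finds amount = 87.
Step 3: result = 87

The answer is 87.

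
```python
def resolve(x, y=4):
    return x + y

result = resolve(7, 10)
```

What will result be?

Step 1: resolve(7, 10) overrides default y with 10.
Step 2: Returns 7 + 10 = 17.
Step 3: result = 17

The answer is 17.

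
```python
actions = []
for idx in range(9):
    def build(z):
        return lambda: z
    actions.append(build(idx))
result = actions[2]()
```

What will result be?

Step 1: build(idx) creates a new scope capturing z = idx at call time.
Step 2: actions[2] = build(2), so its lambda captures z = 2.
Step 3: result = 2 (closure factory fixes late binding)

The answer is 2.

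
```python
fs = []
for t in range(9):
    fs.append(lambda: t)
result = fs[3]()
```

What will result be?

Step 1: The loop creates 9 lambdas, all referencing the same variable t.
Step 2: After the loop, t = 8 (final value).
Step 3: fs[3]() looks up t at call time and finds 8. This is the late binding gotcha. result = 8

The answer is 8.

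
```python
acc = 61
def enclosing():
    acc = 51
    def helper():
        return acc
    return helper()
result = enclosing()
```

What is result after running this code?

Step 1: acc = 61 globally, but enclosing() defines acc = 51 locally.
Step 2: helper() looks up acc. Not in local scope, so checks enclosing scope (enclosing) and finds acc = 51.
Step 3: result = 51

The answer is 51.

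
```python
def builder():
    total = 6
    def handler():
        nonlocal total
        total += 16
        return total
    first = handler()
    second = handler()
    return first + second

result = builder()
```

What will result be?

Step 1: total starts at 6.
Step 2: First call: total = 6 + 16 = 22, returns 22.
Step 3: Second call: total = 22 + 16 = 38, returns 38.
Step 4: result = 22 + 38 = 60

The answer is 60.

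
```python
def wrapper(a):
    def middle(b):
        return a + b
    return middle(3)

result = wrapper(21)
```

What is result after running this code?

Step 1: wrapper(21) passes a = 21.
Step 2: middle(3) has b = 3, reads a = 21 from enclosing.
Step 3: result = 21 + 3 = 24

The answer is 24.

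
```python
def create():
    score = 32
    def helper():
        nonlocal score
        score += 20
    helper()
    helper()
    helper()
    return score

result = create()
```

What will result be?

Step 1: score starts at 32.
Step 2: helper() is called 3 times, each adding 20.
Step 3: score = 32 + 20 * 3 = 92

The answer is 92.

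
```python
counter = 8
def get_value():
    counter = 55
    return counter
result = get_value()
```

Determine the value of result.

Step 1: Global counter = 8.
Step 2: get_value() creates local counter = 55, shadowing the global.
Step 3: Returns local counter = 55. result = 55

The answer is 55.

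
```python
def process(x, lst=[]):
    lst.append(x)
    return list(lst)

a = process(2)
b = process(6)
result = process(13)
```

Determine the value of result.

Step 1: Default list is shared. list() creates copies for return values.
Step 2: Internal list grows: [2] -> [2, 6] -> [2, 6, 13].
Step 3: result = [2, 6, 13]

The answer is [2, 6, 13].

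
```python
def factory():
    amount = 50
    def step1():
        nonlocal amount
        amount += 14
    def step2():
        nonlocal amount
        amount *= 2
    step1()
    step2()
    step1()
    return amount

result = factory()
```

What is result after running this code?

Step 1: amount = 50.
Step 2: step1(): amount = 50 + 14 = 64.
Step 3: step2(): amount = 64 * 2 = 128.
Step 4: step1(): amount = 128 + 14 = 142. result = 142

The answer is 142.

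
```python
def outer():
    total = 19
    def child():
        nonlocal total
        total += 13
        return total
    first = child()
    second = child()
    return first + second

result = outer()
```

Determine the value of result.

Step 1: total starts at 19.
Step 2: First call: total = 19 + 13 = 32, returns 32.
Step 3: Second call: total = 32 + 13 = 45, returns 45.
Step 4: result = 32 + 45 = 77

The answer is 77.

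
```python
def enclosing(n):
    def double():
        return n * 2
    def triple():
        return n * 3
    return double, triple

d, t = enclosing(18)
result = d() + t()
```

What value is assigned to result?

Step 1: Both closures capture the same n = 18.
Step 2: d() = 18 * 2 = 36, t() = 18 * 3 = 54.
Step 3: result = 36 + 54 = 90

The answer is 90.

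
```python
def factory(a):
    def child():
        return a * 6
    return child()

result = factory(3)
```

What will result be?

Step 1: factory(3) binds parameter a = 3.
Step 2: child() accesses a = 3 from enclosing scope.
Step 3: result = 3 * 6 = 18

The answer is 18.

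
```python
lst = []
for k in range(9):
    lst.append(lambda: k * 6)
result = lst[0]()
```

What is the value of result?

Step 1: All lambdas reference the same variable k (late binding).
Step 2: After the loop, k = 8. Every lambda returns k * 6.
Step 3: lst[0]() = 8 * 6 = 48

The answer is 48.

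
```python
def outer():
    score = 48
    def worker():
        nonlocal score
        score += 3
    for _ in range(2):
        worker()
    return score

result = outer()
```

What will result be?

Step 1: score = 48.
Step 2: worker() is called 2 times in a loop, each adding 3 via nonlocal.
Step 3: score = 48 + 3 * 2 = 54

The answer is 54.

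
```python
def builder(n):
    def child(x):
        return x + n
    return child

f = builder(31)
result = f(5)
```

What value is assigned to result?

Step 1: builder(31) creates a closure that captures n = 31.
Step 2: f(5) calls the closure with x = 5, returning 5 + 31 = 36.
Step 3: result = 36

The answer is 36.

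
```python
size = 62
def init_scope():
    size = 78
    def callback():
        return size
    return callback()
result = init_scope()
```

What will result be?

Step 1: size = 62 globally, but init_scope() defines size = 78 locally.
Step 2: callback() looks up size. Not in local scope, so checks enclosing scope (init_scope) and finds size = 78.
Step 3: result = 78

The answer is 78.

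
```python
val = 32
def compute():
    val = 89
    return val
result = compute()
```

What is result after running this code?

Step 1: Global val = 32.
Step 2: compute() creates local val = 89, shadowing the global.
Step 3: Returns local val = 89. result = 89

The answer is 89.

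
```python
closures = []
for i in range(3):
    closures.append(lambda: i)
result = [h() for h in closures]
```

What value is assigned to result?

Step 1: All 3 lambdas share the same variable i.
Step 2: After the loop, i = 2.
Step 3: Each call returns 2. result = [2, 2, 2]

The answer is [2, 2, 2].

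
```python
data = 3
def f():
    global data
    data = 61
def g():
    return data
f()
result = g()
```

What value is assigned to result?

Step 1: data = 3.
Step 2: f() sets global data = 61.
Step 3: g() reads global data = 61. result = 61

The answer is 61.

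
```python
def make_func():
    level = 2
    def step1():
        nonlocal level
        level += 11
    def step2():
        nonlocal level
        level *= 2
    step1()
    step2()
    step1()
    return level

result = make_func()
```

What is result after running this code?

Step 1: level = 2.
Step 2: step1(): level = 2 + 11 = 13.
Step 3: step2(): level = 13 * 2 = 26.
Step 4: step1(): level = 26 + 11 = 37. result = 37

The answer is 37.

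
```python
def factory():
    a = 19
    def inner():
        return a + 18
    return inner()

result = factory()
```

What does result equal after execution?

Step 1: factory() defines a = 19.
Step 2: inner() reads a = 19 from enclosing scope, returns 19 + 18 = 37.
Step 3: result = 37

The answer is 37.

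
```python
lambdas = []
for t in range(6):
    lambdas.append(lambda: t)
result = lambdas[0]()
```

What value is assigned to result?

Step 1: The loop creates 6 lambdas, all referencing the same variable t.
Step 2: After the loop, t = 5 (final value).
Step 3: lambdas[0]() looks up t at call time and finds 5. This is the late binding gotcha. result = 5

The answer is 5.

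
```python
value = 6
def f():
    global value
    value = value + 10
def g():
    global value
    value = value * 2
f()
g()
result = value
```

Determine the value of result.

Step 1: value = 6.
Step 2: f() adds 10: value = 6 + 10 = 16.
Step 3: g() doubles: value = 16 * 2 = 32.
Step 4: result = 32

The answer is 32.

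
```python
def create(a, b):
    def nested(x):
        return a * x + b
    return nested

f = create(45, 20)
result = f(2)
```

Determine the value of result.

Step 1: create(45, 20) captures a = 45, b = 20.
Step 2: f(2) computes 45 * 2 + 20 = 110.
Step 3: result = 110

The answer is 110.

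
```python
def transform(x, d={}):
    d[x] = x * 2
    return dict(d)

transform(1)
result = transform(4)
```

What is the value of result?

Step 1: Mutable default dict is shared across calls.
Step 2: First call adds 1: 2. Second call adds 4: 8.
Step 3: result = {1: 2, 4: 8}

The answer is {1: 2, 4: 8}.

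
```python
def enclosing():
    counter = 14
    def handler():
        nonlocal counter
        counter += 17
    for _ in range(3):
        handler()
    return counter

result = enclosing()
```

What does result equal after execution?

Step 1: counter = 14.
Step 2: handler() is called 3 times in a loop, each adding 17 via nonlocal.
Step 3: counter = 14 + 17 * 3 = 65

The answer is 65.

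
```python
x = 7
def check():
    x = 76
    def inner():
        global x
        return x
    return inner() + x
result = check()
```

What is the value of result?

Step 1: Global x = 7. check() shadows with local x = 76.
Step 2: inner() uses global keyword, so inner() returns global x = 7.
Step 3: check() returns 7 + 76 = 83

The answer is 83.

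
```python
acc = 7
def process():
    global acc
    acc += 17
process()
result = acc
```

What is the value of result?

Step 1: acc = 7 globally.
Step 2: process() modifies global acc: acc += 17 = 24.
Step 3: result = 24

The answer is 24.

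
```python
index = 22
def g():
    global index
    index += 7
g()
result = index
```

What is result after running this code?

Step 1: index = 22 globally.
Step 2: g() modifies global index: index += 7 = 29.
Step 3: result = 29

The answer is 29.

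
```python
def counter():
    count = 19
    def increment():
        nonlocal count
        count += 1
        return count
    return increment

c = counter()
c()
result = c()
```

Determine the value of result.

Step 1: counter() creates closure with count = 19.
Step 2: Each c() call increments count via nonlocal. After 2 calls: 19 + 2 = 21.
Step 3: result = 21

The answer is 21.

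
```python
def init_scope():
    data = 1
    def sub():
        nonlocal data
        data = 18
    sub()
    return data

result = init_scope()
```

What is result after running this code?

Step 1: init_scope() sets data = 1.
Step 2: sub() uses nonlocal to reassign data = 18.
Step 3: result = 18

The answer is 18.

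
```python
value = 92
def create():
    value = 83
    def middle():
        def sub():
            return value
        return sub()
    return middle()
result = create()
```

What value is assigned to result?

Step 1: create() defines value = 83. middle() and sub() have no local value.
Step 2: sub() checks local (none), enclosing middle() (none), enclosing create() and finds value = 83.
Step 3: result = 83

The answer is 83.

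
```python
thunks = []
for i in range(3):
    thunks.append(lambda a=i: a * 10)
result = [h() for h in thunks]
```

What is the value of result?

Step 1: Default arg a=i captures i at each iteration.
Step 2: thunks[k] has a defaulting to k, returns k * 10.
Step 3: result = [0, 10, 20]

The answer is [0, 10, 20].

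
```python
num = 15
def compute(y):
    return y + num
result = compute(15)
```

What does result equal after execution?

Step 1: num = 15 is defined globally.
Step 2: compute(15) uses parameter y = 15 and looks up num from global scope = 15.
Step 3: result = 15 + 15 = 30

The answer is 30.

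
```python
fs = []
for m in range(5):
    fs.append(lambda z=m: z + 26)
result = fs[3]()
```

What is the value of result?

Step 1: Default argument z=m captures m's value at definition time.
Step 2: fs[3] was defined when m = 3, so z defaults to 3.
Step 3: result = 3 + 26 = 29 (default arg fixes the late binding issue)

The answer is 29.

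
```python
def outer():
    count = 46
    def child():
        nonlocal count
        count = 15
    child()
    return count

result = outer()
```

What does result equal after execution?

Step 1: outer() sets count = 46.
Step 2: child() uses nonlocal to reassign count = 15.
Step 3: result = 15

The answer is 15.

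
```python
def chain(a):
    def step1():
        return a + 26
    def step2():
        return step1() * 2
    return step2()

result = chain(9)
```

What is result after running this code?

Step 1: chain(9) captures a = 9.
Step 2: step2() calls step1() which returns 9 + 26 = 35.
Step 3: step2() returns 35 * 2 = 70

The answer is 70.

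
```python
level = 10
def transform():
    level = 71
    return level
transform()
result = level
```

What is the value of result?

Step 1: Global level = 10.
Step 2: transform() creates local level = 71 (shadow, not modification).
Step 3: After transform() returns, global level is unchanged. result = 10

The answer is 10.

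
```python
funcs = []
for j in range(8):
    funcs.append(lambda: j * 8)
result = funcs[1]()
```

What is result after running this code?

Step 1: All lambdas reference the same variable j (late binding).
Step 2: After the loop, j = 7. Every lambda returns j * 8.
Step 3: funcs[1]() = 7 * 8 = 56

The answer is 56.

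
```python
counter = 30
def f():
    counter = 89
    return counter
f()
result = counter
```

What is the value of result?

Step 1: Global counter = 30.
Step 2: f() creates local counter = 89 (shadow, not modification).
Step 3: After f() returns, global counter is unchanged. result = 30

The answer is 30.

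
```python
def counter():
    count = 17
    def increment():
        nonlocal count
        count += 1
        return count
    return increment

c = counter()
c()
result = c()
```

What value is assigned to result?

Step 1: counter() creates closure with count = 17.
Step 2: Each c() call increments count via nonlocal. After 2 calls: 17 + 2 = 19.
Step 3: result = 19

The answer is 19.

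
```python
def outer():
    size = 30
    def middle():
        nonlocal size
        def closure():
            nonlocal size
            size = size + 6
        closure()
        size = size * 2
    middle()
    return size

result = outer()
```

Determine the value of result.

Step 1: size = 30.
Step 2: closure() adds 6: size = 30 + 6 = 36.
Step 3: middle() doubles: size = 36 * 2 = 72.
Step 4: result = 72

The answer is 72.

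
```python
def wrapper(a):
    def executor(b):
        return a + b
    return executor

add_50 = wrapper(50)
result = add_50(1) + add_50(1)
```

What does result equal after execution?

Step 1: add_50 captures a = 50.
Step 2: add_50(1) = 50 + 1 = 51, called twice.
Step 3: result = 51 + 51 = 102

The answer is 102.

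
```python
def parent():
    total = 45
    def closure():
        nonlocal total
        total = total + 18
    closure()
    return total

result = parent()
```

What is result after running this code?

Step 1: parent() sets total = 45.
Step 2: closure() uses nonlocal to modify total in parent's scope: total = 45 + 18 = 63.
Step 3: parent() returns the modified total = 63

The answer is 63.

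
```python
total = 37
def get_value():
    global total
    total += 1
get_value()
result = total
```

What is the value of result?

Step 1: total = 37 globally.
Step 2: get_value() modifies global total: total += 1 = 38.
Step 3: result = 38

The answer is 38.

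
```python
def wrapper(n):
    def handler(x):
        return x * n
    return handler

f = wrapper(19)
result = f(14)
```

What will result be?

Step 1: wrapper(19) creates a closure capturing n = 19.
Step 2: f(14) computes 14 * 19 = 266.
Step 3: result = 266

The answer is 266.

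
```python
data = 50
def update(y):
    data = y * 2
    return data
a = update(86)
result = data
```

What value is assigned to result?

Step 1: Global data = 50.
Step 2: update(86) creates local data = 86 * 2 = 172.
Step 3: Global data unchanged because no global keyword. result = 50

The answer is 50.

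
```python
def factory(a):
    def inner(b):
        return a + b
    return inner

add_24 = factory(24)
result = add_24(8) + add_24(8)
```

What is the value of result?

Step 1: add_24 captures a = 24.
Step 2: add_24(8) = 24 + 8 = 32, called twice.
Step 3: result = 32 + 32 = 64

The answer is 64.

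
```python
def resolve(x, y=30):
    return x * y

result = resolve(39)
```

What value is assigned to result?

Step 1: resolve(39) uses default y = 30.
Step 2: Returns 39 * 30 = 1170.
Step 3: result = 1170

The answer is 1170.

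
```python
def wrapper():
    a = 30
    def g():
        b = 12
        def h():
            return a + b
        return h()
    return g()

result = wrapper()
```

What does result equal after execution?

Step 1: wrapper() defines a = 30. g() defines b = 12.
Step 2: h() accesses both from enclosing scopes: a = 30, b = 12.
Step 3: result = 30 + 12 = 42

The answer is 42.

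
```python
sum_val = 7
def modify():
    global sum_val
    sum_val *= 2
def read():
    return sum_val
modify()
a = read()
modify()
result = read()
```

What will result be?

Step 1: sum_val = 7.
Step 2: First modify(): sum_val = 7 * 2 = 14.
Step 3: Second modify(): sum_val = 14 * 2 = 28.
Step 4: read() returns 28

The answer is 28.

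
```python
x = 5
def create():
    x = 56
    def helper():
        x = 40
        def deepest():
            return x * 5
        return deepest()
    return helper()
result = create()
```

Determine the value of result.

Step 1: deepest() looks up x through LEGB: not local, finds x = 40 in enclosing helper().
Step 2: Returns 40 * 5 = 200.
Step 3: result = 200

The answer is 200.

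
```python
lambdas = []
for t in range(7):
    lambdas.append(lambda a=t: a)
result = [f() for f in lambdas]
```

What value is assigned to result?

Step 1: Default arg a=t captures t at each iteration.
Step 2: Each lambda has its own default: 0, 1, ..., 6.
Step 3: result = [0, 1, 2, 3, 4, 5, 6]

The answer is [0, 1, 2, 3, 4, 5, 6].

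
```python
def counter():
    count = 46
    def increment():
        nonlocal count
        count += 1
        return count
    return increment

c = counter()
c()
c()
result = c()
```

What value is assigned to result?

Step 1: counter() creates closure with count = 46.
Step 2: Each c() call increments count via nonlocal. After 3 calls: 46 + 3 = 49.
Step 3: result = 49

The answer is 49.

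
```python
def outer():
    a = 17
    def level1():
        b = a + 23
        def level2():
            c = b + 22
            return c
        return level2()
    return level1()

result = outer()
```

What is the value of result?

Step 1: a = 17. b = a + 23 = 40.
Step 2: c = b + 22 = 40 + 22 = 62.
Step 3: result = 62

The answer is 62.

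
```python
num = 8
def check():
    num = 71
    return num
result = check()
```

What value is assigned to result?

Step 1: Global num = 8.
Step 2: check() creates local num = 71, shadowing the global.
Step 3: Returns local num = 71. result = 71

The answer is 71.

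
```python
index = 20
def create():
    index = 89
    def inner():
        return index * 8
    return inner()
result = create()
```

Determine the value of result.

Step 1: create() shadows global index with index = 89.
Step 2: inner() finds index = 89 in enclosing scope, computes 89 * 8 = 712.
Step 3: result = 712

The answer is 712.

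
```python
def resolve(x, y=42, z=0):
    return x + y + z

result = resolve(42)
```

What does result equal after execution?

Step 1: resolve(42) uses defaults y = 42, z = 0.
Step 2: Returns 42 + 42 + 0 = 84.
Step 3: result = 84

The answer is 84.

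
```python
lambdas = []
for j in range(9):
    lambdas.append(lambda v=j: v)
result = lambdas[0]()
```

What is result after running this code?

Step 1: Default argument v=j captures j's value at each iteration.
Step 2: lambdas[0] captured v = 0 when j was 0.
Step 3: result = 0

The answer is 0.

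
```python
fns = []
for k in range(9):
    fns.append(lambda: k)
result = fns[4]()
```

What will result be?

Step 1: The loop creates 9 lambdas, all referencing the same variable k.
Step 2: After the loop, k = 8 (final value).
Step 3: fns[4]() looks up k at call time and finds 8. This is the late binding gotcha. result = 8

The answer is 8.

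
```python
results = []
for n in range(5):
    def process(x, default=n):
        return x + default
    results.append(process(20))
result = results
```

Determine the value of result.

Step 1: Default argument default=n is evaluated at function definition time.
Step 2: Each iteration creates process with default = current n value.
Step 3: process(20) returns 20 + default. results = [20, 21, 22, 23, 24]

The answer is [20, 21, 22, 23, 24].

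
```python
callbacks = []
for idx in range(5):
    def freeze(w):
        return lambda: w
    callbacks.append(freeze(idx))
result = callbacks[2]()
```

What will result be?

Step 1: freeze(idx) creates a new scope capturing w = idx at call time.
Step 2: callbacks[2] = freeze(2), so its lambda captures w = 2.
Step 3: result = 2 (closure factory fixes late binding)

The answer is 2.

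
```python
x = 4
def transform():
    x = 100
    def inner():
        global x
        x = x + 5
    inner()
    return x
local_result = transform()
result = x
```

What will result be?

Step 1: Global x = 4. transform() creates local x = 100.
Step 2: inner() declares global x and adds 5: global x = 4 + 5 = 9.
Step 3: transform() returns its local x = 100 (unaffected by inner).
Step 4: result = global x = 9

The answer is 9.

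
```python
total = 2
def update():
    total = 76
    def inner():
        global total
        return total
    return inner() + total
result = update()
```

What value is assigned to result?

Step 1: Global total = 2. update() shadows with local total = 76.
Step 2: inner() uses global keyword, so inner() returns global total = 2.
Step 3: update() returns 2 + 76 = 78

The answer is 78.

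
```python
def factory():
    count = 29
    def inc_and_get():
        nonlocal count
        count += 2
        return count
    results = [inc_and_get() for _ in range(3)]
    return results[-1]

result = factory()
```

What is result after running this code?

Step 1: count = 29.
Step 2: Three calls to inc_and_get(), each adding 2.
Step 3: Last value = 29 + 2 * 3 = 35

The answer is 35.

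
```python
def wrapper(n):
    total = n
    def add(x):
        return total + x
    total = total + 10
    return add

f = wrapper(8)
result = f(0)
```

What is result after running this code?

Step 1: wrapper(8) sets total = 8, then total = 8 + 10 = 18.
Step 2: Closures capture by reference, so add sees total = 18.
Step 3: f(0) returns 18 + 0 = 18

The answer is 18.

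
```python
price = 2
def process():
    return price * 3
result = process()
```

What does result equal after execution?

Step 1: price = 2 is defined globally.
Step 2: process() looks up price from global scope = 2, then computes 2 * 3 = 6.
Step 3: result = 6

The answer is 6.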